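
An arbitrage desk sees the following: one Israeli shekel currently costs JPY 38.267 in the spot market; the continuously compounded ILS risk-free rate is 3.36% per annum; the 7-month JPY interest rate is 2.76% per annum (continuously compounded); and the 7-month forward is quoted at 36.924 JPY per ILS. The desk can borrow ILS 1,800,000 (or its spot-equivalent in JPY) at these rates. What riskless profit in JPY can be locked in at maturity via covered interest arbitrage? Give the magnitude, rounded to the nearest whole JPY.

JPY 2,219,824

T = 7/12 years.
Route A — deposit ILS, sell forward: 1,800,000 × 1.0197933411 × 36.924 = JPY 67,778,728.79.
Route B — convert at spot, deposit JPY: 1,800,000 × 38.267 × 1.0162303034 = JPY 69,998,553.04.
The quoted forward undervalues ILS, so borrow ILS, convert to JPY at spot, deposit the JPY at 2.76%, and buy ILS forward at 36.924 to cover the loan.
Profit = 69,998,553.04 − 67,778,728.79 = JPY 2,219,824.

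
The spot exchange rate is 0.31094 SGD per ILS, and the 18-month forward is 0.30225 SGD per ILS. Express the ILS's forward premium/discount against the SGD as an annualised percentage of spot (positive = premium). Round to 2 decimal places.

-1.86%

T = 18/12 years.
ILS trades forward at -2.79475% vs spot over the period.
Per annum: -0.0279475 / (18/12) = -0.018632 = -1.86%.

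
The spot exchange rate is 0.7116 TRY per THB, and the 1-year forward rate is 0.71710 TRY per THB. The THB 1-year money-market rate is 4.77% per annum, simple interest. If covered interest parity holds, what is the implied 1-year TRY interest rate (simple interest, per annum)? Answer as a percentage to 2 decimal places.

5.58%

T = 1 year.
CIP gives F = S · g_TRY/g_THB, so g_TRY/g_THB = 0.7171/0.7116 = 1.0077291.
The THB side grows by 1 + 0.0477×1 = 1.047700.
That pins the TRY growth at 1.0557978.
r = (1.0557978 − 1)/1 = 0.055798 → 5.58%.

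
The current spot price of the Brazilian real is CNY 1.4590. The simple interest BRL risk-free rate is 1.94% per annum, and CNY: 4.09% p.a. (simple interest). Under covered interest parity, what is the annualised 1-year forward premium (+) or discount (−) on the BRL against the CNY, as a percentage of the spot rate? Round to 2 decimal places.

+2.11%

T = 1 year.
CIP forward (CNY per BRL) = 1.459 × 1.040900/1.019400 = 1.4897715.
(F − S)/S ÷ T = (1.4897715 − 1.459)/1.459/1 = 0.021091 → 2.11%.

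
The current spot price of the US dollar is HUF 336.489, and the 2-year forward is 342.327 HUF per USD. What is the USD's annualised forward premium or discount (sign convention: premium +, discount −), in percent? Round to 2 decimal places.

+0.87%

T = 2 years.
USD trades forward at +1.73497% vs spot over the period.
×(1/T) gives 0.87% p.a.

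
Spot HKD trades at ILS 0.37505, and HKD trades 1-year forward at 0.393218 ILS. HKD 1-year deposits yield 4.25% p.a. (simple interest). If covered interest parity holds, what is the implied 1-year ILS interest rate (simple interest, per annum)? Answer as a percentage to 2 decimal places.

T = 1 year.
F/S = 0.393218/0.37505 = 1.0484415 = (growth of ILS) / (growth of HKD).
HKD growth factor: 1 + 0.0425×1 = 1.042500.
Hence g_ILS = 1.0930003.
r = (1.0930003 − 1)/1 = 0.093000 → 9.30%.

9.30%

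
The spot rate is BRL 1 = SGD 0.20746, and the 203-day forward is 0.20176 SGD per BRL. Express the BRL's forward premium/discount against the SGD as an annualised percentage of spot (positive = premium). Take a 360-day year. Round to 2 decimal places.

T = 203/360 years.
BRL trades forward at -2.74752% vs spot over the period.
Per annum: -0.0274752 / (203/360) = -0.048724 = -4.87%.

-4.87%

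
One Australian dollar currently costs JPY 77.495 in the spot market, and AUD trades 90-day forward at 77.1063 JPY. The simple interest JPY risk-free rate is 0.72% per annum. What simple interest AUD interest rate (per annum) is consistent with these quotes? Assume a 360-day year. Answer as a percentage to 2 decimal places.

T = 90/360 years.
CIP gives F = S · g_JPY/g_AUD, so g_JPY/g_AUD = 77.1063/77.495 = 0.9949842.
The JPY side grows by 1 + 0.0072×90/360 = 1.001800.
That pins the AUD growth at 1.0068502.
(1.0068502 − 1)/T = 0.027401, i.e. 2.74%.

2.74%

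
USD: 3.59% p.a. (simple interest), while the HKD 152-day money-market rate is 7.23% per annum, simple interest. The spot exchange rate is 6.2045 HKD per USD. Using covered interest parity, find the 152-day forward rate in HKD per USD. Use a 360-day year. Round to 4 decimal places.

6.2984

T = 152/360 years.
Growth of 1 HKD over T: 1 + 0.0723×152/360 = 1.0305267.
USD growth factor: 1 + 0.0359×152/360 = 1.0151578.
So F = 6.2045 × 1.0305267 / 1.0151578 = 6.298433 (HKD/USD).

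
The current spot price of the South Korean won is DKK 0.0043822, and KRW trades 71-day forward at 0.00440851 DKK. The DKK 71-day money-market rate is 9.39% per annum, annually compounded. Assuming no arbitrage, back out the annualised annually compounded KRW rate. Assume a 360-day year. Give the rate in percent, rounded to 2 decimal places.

T = 71/360 years.
F/S = 0.00440851/0.0043822 = 1.0060038 = (growth of DKK) / (growth of KRW).
DKK growth factor: (1 + 0.0939)^(71/360) = 1.0178581.
That pins the KRW growth at 1.0117836.
Annualise: 1.0117836^(360/71) − 1 = 0.061198 = 6.12%.

6.12%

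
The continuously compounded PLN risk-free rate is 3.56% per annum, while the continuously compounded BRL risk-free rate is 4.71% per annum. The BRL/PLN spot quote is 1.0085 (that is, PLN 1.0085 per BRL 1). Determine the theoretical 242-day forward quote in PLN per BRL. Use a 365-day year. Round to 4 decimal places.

T = 242/365 years.
PLN growth factor: e^(0.0356×242/365) = 1.023884.
BRL growth factor: e^(0.0471×242/365) = 1.0317207.
Forward (PLN per BRL) = 1.0085 × 1.023884 / 1.0317207 = 1.000840.

1.0008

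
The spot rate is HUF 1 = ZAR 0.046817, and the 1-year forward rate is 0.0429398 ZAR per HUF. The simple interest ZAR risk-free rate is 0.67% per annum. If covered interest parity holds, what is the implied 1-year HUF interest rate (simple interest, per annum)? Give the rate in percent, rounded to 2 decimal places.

T = 1 year.
CIP gives F = S · g_ZAR/g_HUF, so g_ZAR/g_HUF = 0.0429398/0.046817 = 0.9171839.
ZAR growth factor: 1 + 0.0067×1 = 1.006700.
Hence g_HUF = 1.0975989.
r = (1.0975989 − 1)/1 = 0.097599 → 9.76%.

9.76%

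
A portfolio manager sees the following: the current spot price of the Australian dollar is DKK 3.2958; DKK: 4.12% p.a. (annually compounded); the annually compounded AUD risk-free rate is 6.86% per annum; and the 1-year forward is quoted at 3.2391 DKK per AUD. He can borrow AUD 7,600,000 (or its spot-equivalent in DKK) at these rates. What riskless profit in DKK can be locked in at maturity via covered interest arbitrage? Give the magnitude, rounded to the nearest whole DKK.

DKK 225,836

T = 1 year.
Route A — deposit AUD, sell forward: 7,600,000 × 1.068600 × 3.2391 = DKK 26,305,897.18.
Route B — convert at spot, deposit DKK: 7,600,000 × 3.2958 × 1.041200 = DKK 26,080,060.90.
The quoted forward overvalues AUD, so borrow DKK, buy AUD at spot, deposit the AUD at 6.86%, and sell the proceeds forward at 3.2391.
The gap between the two covered legs is DKK 225,836.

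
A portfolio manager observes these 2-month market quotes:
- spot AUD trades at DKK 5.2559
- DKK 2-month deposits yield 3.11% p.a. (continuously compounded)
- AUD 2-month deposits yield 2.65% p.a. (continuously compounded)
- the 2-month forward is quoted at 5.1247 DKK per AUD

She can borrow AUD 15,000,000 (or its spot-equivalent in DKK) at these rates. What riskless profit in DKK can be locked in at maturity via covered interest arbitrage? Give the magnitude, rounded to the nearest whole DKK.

T = 2/12 years.
Invest the AUD and cover forward: 15,000,000 × 1.0044264345 × 5.1247 = DKK 77,210,762.23.
Convert at spot and invest in DKK: 15,000,000 × 5.2559 × 1.00519679 = DKK 79,248,207.13.
The quoted forward undervalues AUD, so borrow AUD, convert to DKK at spot, deposit the DKK at 3.11%, and buy AUD forward at 5.1247 to cover the loan.
Arbitrage profit = |77,210,762.23 − 79,248,207.13| = DKK 2,037,445.

DKK 2,037,445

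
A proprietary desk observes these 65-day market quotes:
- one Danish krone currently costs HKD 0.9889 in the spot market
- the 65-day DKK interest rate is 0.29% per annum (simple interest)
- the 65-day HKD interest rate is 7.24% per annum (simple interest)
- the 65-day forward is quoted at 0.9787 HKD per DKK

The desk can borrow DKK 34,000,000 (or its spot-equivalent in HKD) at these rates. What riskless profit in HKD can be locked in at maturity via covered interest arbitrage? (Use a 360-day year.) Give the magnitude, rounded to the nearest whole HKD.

HKD 768,899

T = 65/360 years.
Route A — deposit DKK, sell forward: 34,000,000 × 1.0005236111 × 0.9787 = HKD 33,293,223.58.
Route B — convert at spot, deposit HKD: 34,000,000 × 0.9889 × 1.0130722222 = HKD 34,062,122.10.
The quoted forward undervalues DKK, so borrow DKK, convert to HKD at spot, deposit the HKD at 7.24%, and buy DKK forward at 0.9787 to cover the loan.
The gap between the two covered legs is HKD 768,899.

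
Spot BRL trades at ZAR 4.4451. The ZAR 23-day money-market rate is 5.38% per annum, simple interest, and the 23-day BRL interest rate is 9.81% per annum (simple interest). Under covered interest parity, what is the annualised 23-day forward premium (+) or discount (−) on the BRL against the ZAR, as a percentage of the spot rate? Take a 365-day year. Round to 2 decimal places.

T = 23/365 years.
F = S · g_ZAR/g_BRL = 4.4451 × 1.0033901/1.0061816 = 4.4327677.
Annualised premium = (F − S)/S × (1/T) = (4.4327677 − 4.4451)/4.4451 ÷ (23/365) = -4.40%.

-4.40%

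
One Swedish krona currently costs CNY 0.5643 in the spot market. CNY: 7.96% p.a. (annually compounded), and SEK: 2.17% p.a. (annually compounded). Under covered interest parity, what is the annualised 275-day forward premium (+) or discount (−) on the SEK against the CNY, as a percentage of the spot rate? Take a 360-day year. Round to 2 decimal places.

T = 275/360 years.
F = S · g_CNY/g_SEK = 0.5643 × 1.0602521/1.0165343 = 0.5885687.
Annualised premium = (F − S)/S × (1/T) = (0.5885687 − 0.5643)/0.5643 ÷ (275/360) = 5.63%.

+5.63%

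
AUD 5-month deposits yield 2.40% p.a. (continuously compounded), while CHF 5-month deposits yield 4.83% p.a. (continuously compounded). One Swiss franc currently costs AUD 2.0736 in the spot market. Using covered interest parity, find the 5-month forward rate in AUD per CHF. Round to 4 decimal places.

T = 5/12 years.
Growth of 1 AUD over T: e^(0.0240×5/12) = 1.0100502.
CHF accumulates by e^(0.0483×5/12) = 1.0203289.
So F = 2.0736 × 1.0100502 / 1.0203289 = 2.052711 (AUD/CHF).

2.0527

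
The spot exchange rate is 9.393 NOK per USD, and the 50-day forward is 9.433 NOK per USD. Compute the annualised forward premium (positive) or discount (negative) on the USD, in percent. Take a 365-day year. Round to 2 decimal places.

+3.11%

T = 50/365 years.
Period premium: (9.433 − 9.393)/9.393 = 0.0042585.
×(1/T) gives 3.11% p.a.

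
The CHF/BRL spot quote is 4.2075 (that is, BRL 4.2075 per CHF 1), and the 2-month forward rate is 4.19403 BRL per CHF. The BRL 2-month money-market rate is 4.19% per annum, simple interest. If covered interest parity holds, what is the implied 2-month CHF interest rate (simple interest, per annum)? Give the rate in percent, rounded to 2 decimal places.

T = 2/12 years.
By CIP, F/S equals the BRL-to-CHF growth ratio: 4.19403/4.2075 = 0.9967986.
The BRL side grows by 1 + 0.0419×2/12 = 1.0069833.
That pins the CHF growth at 1.0102174.
(1.0102174 − 1)/T = 0.061304, i.e. 6.13%.

6.13%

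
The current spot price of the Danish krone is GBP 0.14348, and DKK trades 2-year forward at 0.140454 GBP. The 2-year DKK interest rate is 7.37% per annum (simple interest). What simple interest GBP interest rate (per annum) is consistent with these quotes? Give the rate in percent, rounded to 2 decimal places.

T = 2 years.
F/S = 0.140454/0.14348 = 0.9789100 = (growth of GBP) / (growth of DKK).
The DKK side grows by 1 + 0.0737×2 = 1.147400.
Hence g_GBP = 1.1232013.
r = (1.1232013 − 1)/2 = 0.061601 → 6.16%.

6.16%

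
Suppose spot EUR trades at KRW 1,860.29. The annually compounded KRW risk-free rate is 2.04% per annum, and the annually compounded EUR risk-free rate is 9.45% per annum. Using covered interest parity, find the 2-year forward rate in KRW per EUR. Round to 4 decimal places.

T = 2 years.
Growth of 1 KRW over T: (1 + 0.0204)^2 = 1.04121616.
EUR growth factor: (1 + 0.0945)^2 = 1.19793025.
So F = 1860.29 × 1.04121616 / 1.19793025 = 1616.925535 (KRW/EUR).

1616.9255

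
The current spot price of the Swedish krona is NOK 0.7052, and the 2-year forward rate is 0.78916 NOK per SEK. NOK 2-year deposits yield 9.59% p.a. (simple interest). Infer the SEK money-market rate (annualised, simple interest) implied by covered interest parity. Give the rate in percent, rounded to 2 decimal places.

T = 2 years.
CIP gives F = S · g_NOK/g_SEK, so g_NOK/g_SEK = 0.78916/0.7052 = 1.1190584.
The NOK side grows by 1 + 0.0959×2 = 1.191800.
So the SEK growth factor = 1.0650025.
r = (1.0650025 − 1)/2 = 0.032501 → 3.25%.

3.25%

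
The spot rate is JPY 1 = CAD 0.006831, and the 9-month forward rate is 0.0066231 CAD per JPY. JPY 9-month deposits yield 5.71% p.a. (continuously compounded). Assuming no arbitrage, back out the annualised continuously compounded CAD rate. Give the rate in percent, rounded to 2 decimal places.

T = 9/12 years.
CIP gives F = S · g_CAD/g_JPY, so g_CAD/g_JPY = 0.0066231/0.006831 = 0.9695652.
JPY growth factor: e^(0.0571×9/12) = 1.0437552.
That pins the CAD growth at 1.0119887.
Take logs: ln 1.0119887 / (9/12) = 0.015890, so 1.59%.

1.59%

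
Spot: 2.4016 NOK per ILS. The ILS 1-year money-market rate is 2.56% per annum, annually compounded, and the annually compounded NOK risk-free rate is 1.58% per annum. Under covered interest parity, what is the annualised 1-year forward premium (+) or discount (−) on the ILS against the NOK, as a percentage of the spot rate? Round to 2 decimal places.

T = 1 year.
No-arbitrage forward: 2.4016 × 1.015800 / 1.025600 = 2.3786518 NOK/ILS.
Annualised premium = (F − S)/S × (1/T) = (2.3786518 − 2.4016)/2.4016 ÷ 1 = -0.96%.

-0.96%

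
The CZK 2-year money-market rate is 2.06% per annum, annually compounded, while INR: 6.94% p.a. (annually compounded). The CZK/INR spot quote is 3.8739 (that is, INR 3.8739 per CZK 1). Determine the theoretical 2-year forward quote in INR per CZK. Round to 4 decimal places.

4.2532

T = 2 years.
INR growth factor: (1 + 0.0694)^2 = 1.1436164.
CZK accumulates by (1 + 0.0206)^2 = 1.0416244.
CIP: F = S · (grow INR)/(grow CZK) = 3.8739 × 1.1436164/1.0416244 = 4.253218 INR per CZK.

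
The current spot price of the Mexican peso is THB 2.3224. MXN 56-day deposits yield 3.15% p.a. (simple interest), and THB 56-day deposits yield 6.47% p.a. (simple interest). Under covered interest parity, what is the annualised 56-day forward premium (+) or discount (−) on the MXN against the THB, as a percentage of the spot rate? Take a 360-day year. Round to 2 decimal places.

+3.30%

T = 56/360 years.
F = S · g_THB/g_MXN = 2.3224 × 1.0100644/1.004900 = 2.3343353.
Annualised premium = (F − S)/S × (1/T) = (2.3343353 − 2.3224)/2.3224 ÷ (56/360) = 3.30%.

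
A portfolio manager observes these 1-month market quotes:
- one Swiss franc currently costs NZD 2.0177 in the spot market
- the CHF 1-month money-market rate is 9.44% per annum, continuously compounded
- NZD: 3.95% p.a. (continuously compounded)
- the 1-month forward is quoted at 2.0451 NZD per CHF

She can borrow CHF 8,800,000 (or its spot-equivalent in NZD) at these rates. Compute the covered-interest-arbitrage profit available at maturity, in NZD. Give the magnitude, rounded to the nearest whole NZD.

NZD 324,711

T = 1/12 years.
Route A — deposit CHF, sell forward: 8,800,000 × 1.0078976902 × 2.0451 = NZD 18,139,013.78.
Route B — convert at spot, deposit NZD: 8,800,000 × 2.0177 × 1.0032970902 = NZD 17,814,302.34.
The quoted forward overvalues CHF, so borrow NZD, buy CHF at spot, deposit the CHF at 9.44%, and sell the proceeds forward at 2.0451.
Arbitrage profit = |18,139,013.78 − 17,814,302.34| = NZD 324,711.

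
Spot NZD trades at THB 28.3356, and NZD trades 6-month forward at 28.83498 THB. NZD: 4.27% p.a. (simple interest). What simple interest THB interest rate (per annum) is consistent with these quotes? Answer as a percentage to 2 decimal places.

T = 6/12 years.
By CIP, F/S equals the THB-to-NZD growth ratio: 28.83498/28.3356 = 1.0176238.
The NZD side grows by 1 + 0.0427×6/12 = 1.021350.
So the THB growth factor = 1.0393501.
(1.0393501 − 1)/T = 0.078700, i.e. 7.87%.

7.87%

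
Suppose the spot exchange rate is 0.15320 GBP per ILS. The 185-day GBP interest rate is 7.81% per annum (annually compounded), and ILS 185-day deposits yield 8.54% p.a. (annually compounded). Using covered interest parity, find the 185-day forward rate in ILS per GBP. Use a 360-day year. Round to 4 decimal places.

6.5501

T = 185/360 years.
GBP growth factor: (1 + 0.0781)^(185/360) = 1.039401.
ILS growth factor: (1 + 0.0854)^(185/360) = 1.0430118.
Forward (GBP per ILS) = 0.1532 × 1.039401 / 1.0430118 = 0.1526696.
Quoted the other way: 1/0.1526696 = 6.5501 ILS per GBP.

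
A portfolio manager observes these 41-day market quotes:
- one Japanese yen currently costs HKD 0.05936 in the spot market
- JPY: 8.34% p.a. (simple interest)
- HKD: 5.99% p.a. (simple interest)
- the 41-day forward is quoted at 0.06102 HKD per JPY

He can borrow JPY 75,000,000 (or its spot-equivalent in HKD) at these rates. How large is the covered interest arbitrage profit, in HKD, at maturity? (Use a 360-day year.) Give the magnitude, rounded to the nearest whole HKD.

HKD 137,598

T = 41/360 years.
Route A — deposit JPY, sell forward: 75,000,000 × 1.009498333 × 0.06102 = HKD 4,619,969.12.
Route B — convert at spot, deposit HKD: 75,000,000 × 0.05936 × 1.006821944 = HKD 4,482,371.29.
The quoted forward overvalues JPY, so borrow HKD, buy JPY at spot, deposit the JPY at 8.34%, and sell the proceeds forward at 0.06102.
Arbitrage profit = |4,619,969.12 − 4,482,371.29| = HKD 137,598.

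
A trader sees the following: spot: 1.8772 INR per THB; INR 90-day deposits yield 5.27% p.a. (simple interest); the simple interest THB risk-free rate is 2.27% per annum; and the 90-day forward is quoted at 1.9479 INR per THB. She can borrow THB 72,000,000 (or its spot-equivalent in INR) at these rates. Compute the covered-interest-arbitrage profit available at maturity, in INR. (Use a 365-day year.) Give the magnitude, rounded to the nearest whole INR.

T = 90/365 years.
Invest the THB and cover forward: 72,000,000 × 1.00559726027 × 1.9479 = INR 141,033,809.04.
Convert at spot and invest in INR: 72,000,000 × 1.8772 × 1.01299452055 = INR 136,914,718.61.
The quoted forward overvalues THB, so borrow INR, buy THB at spot, deposit the THB at 2.27%, and sell the proceeds forward at 1.9479.
Arbitrage profit = |141,033,809.04 − 136,914,718.61| = INR 4,119,090.

INR 4,119,090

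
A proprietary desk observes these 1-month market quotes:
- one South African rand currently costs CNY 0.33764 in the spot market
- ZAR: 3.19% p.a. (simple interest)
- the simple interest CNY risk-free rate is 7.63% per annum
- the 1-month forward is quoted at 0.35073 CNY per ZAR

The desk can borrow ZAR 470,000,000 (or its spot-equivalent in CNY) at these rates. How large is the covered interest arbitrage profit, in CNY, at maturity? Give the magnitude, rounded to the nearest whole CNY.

T = 1/12 years.
Invest the ZAR and cover forward: 470,000,000 × 1.00265833333 × 0.35073 = CNY 165,281,307.91.
Convert at spot and invest in CNY: 470,000,000 × 0.33764 × 1.00635833333 = CNY 159,699,809.00.
The quoted forward overvalues ZAR, so borrow CNY, buy ZAR at spot, deposit the ZAR at 3.19%, and sell the proceeds forward at 0.35073.
Profit = 165,281,307.91 − 159,699,809.00 = CNY 5,581,499.

CNY 5,581,499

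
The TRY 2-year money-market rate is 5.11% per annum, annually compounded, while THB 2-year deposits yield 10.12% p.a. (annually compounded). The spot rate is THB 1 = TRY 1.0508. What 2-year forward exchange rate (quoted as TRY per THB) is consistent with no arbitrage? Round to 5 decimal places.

0.95736

T = 2 years.
TRY growth factor: (1 + 0.0511)^2 = 1.1048112.
THB growth factor: (1 + 0.1012)^2 = 1.2126414.
Forward (TRY per THB) = 1.0508 × 1.1048112 / 1.2126414 = 0.9573610.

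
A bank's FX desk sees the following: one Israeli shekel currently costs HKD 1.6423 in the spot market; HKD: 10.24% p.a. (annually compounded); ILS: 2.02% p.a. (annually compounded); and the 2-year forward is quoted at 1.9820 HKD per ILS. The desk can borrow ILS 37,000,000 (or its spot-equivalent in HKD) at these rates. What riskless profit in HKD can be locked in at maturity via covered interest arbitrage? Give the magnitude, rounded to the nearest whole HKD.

T = 2 years.
Keep in ILS, deliver into the forward: 37,000,000·1.04080804·1.9820 = HKD 76,326,616.81.
Swap to HKD now, deposit: 37,000,000·1.6423·1.21528576 = HKD 73,846,960.73.
The quoted forward overvalues ILS, so borrow HKD, buy ILS at spot, deposit the ILS at 2.02%, and sell the proceeds forward at 1.9820.
Arbitrage profit = |76,326,616.81 − 73,846,960.73| = HKD 2,479,656.

HKD 2,479,656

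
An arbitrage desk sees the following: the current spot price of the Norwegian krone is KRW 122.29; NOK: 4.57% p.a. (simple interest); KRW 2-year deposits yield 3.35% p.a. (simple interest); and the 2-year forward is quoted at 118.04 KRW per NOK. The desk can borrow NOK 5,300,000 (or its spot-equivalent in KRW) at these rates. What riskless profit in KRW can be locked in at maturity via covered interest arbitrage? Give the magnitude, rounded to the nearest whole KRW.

T = 2 years.
Invest the NOK and cover forward: 5,300,000 × 1.091400 × 118.04 = KRW 682,792,936.80.
Convert at spot and invest in KRW: 5,300,000 × 122.29 × 1.067000 = KRW 691,562,179.00.
The quoted forward undervalues NOK, so borrow NOK, convert to KRW at spot, deposit the KRW at 3.35%, and buy NOK forward at 118.04 to cover the loan.
Profit = 691,562,179.00 − 682,792,936.80 = KRW 8,769,242.

KRW 8,769,242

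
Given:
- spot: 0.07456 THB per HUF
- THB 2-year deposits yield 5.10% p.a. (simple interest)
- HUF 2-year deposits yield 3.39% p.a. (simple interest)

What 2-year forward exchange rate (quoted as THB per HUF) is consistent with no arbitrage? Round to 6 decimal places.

0.076948

T = 2 years.
THB growth factor: 1 + 0.0510×2 = 1.102000.
HUF accumulates by 1 + 0.0339×2 = 1.067800.
CIP: F = S · (grow THB)/(grow HUF) = 0.07456 × 1.102000/1.067800 = 0.07694804 THB per HUF.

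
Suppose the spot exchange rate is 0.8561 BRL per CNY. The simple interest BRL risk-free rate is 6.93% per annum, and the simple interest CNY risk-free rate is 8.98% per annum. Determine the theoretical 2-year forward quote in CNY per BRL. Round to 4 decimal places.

1.2101

T = 2 years.
Growth of 1 BRL over T: 1 + 0.0693×2 = 1.138600.
CNY accumulates by 1 + 0.0898×2 = 1.179600.
Forward (BRL per CNY) = 0.8561 × 1.138600 / 1.179600 = 0.8263441.
Invert for CNY per BRL: 1 / 0.8263441 = 1.2101.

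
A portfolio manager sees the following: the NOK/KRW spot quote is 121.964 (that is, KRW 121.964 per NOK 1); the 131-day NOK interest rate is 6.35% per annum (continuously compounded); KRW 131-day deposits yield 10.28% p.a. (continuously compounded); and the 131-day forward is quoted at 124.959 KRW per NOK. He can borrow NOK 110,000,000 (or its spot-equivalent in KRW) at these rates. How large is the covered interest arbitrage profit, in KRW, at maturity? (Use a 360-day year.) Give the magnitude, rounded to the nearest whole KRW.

T = 131/360 years.
Keep in NOK, deliver into the forward: 110,000,000·1.023375978071·124.959 = KRW 14,066,804,272.82.
Swap to KRW now, deposit: 110,000,000·121.964·1.038116255279 = KRW 13,927,409,205.47.
The quoted forward overvalues NOK, so borrow KRW, buy NOK at spot, deposit the NOK at 6.35%, and sell the proceeds forward at 124.959.
Arbitrage profit = |14,066,804,272.82 − 13,927,409,205.47| = KRW 139,395,067.

KRW 139,395,067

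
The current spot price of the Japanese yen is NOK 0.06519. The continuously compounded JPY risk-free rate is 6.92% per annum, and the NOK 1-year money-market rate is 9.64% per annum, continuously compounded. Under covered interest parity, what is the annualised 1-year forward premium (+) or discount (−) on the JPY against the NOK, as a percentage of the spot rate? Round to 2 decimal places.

T = 1 year.
No-arbitrage forward: 0.06519 × 1.1011995 / 1.0716505 = 0.06698751 NOK/JPY.
Annualised premium = (F − S)/S × (1/T) = (0.06698751 − 0.06519)/0.06519 ÷ 1 = 2.76%.

+2.76%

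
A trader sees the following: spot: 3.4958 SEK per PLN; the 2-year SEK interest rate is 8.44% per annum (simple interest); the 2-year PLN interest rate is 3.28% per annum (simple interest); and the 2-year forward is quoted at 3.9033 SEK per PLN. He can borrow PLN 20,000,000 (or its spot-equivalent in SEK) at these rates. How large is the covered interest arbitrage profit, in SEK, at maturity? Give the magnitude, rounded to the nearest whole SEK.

SEK 1,469,309

T = 2 years.
Invest the PLN and cover forward: 20,000,000 × 1.065600 × 3.9033 = SEK 83,187,129.60.
Convert at spot and invest in SEK: 20,000,000 × 3.4958 × 1.168800 = SEK 81,717,820.80.
The quoted forward overvalues PLN, so borrow SEK, buy PLN at spot, deposit the PLN at 3.28%, and sell the proceeds forward at 3.9033.
The gap between the two covered legs is SEK 1,469,309.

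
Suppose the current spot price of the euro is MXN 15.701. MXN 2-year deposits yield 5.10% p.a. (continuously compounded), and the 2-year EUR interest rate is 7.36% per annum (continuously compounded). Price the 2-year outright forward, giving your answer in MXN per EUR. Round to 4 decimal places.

T = 2 years.
Growth of 1 MXN over T: e^(0.0510×2) = 1.10738347.
Growth of 1 EUR over T: e^(0.0736×2) = 1.15858566.
So F = 15.701 × 1.10738347 / 1.15858566 = 15.007115 (MXN/EUR).

15.0071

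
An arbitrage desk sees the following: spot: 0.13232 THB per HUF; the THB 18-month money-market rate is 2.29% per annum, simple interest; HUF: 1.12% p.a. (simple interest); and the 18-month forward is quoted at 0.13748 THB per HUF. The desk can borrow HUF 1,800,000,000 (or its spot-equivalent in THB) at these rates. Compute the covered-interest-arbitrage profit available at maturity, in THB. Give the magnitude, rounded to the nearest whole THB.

T = 18/12 years.
Invest the HUF and cover forward: 1,800,000,000 × 1.016800 × 0.13748 = THB 251,621,395.20.
Convert at spot and invest in THB: 1,800,000,000 × 0.13232 × 1.034350 = THB 246,357,345.60.
The quoted forward overvalues HUF, so borrow THB, buy HUF at spot, deposit the HUF at 1.12%, and sell the proceeds forward at 0.13748.
The gap between the two covered legs is THB 5,264,050.

THB 5,264,050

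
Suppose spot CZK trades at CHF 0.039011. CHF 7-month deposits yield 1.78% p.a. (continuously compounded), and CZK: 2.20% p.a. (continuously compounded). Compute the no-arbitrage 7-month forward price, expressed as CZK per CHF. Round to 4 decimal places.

25.6967

T = 7/12 years.
Growth of 1 CHF over T: e^(0.0178×7/12) = 1.01043743.
CZK growth factor: e^(0.0220×7/12) = 1.01291603.
So F = 0.039011 × 1.01043743 / 1.01291603 = 0.038915540 (CHF/CZK).
Quoted the other way: 1/0.038915540 = 25.6967 CZK per CHF.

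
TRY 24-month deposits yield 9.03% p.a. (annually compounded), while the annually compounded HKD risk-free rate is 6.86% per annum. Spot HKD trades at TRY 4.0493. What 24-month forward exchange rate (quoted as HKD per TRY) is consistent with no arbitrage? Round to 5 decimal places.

T = 2 years.
Growth of 1 TRY over T: (1 + 0.0903)^2 = 1.1887541.
Growth of 1 HKD over T: (1 + 0.0686)^2 = 1.141906.
So F = 4.0493 × 1.1887541 / 1.141906 = 4.215428 (TRY/HKD).
Invert for HKD per TRY: 1 / 4.215428 = 0.23722.

0.23722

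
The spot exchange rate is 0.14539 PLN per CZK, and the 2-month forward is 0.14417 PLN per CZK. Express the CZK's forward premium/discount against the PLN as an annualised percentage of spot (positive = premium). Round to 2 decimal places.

-5.03%

T = 2/12 years.
(F − S)/S = (0.14417 − 0.14539)/0.14539 = -0.0083912.
×(1/T) gives -5.03% p.a.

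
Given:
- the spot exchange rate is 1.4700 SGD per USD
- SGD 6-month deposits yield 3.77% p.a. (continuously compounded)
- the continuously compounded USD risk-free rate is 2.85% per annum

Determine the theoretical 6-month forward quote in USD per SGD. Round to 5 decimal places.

0.67715

T = 6/12 years.
SGD accumulates by e^(0.0377×6/12) = 1.0190288.
USD growth factor: e^(0.0285×6/12) = 1.014352.
CIP: F = S · (grow SGD)/(grow USD) = 1.47 × 1.0190288/1.014352 = 1.476778 SGD per USD.
Quoted the other way: 1/1.476778 = 0.67715 USD per SGD.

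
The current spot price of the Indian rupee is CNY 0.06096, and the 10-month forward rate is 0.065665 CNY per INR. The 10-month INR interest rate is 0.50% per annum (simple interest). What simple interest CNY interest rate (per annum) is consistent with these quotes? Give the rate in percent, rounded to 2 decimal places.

9.80%

T = 10/12 years.
F/S = 0.065665/0.06096 = 1.0771818 = (growth of CNY) / (growth of INR).
INR growth factor: 1 + 0.0050×10/12 = 1.0041667.
So the CNY growth factor = 1.0816701.
(1.0816701 − 1)/T = 0.098004, i.e. 9.80%.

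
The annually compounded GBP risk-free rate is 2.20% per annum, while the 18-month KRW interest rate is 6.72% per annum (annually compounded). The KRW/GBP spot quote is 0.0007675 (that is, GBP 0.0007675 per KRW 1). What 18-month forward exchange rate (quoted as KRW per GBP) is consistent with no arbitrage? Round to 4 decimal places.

T = 18/12 years.
GBP accumulates by (1 + 0.0220)^(18/12) = 1.0331808399.
KRW accumulates by (1 + 0.0672)^(18/12) = 1.102474936.
CIP: F = S · (grow GBP)/(grow KRW) = 0.0007675 × 1.0331808399/1.102474936 = 0.0007192601562 GBP per KRW.
Quoted the other way: 1/0.0007192601562 = 1390.3175 KRW per GBP.

1390.3175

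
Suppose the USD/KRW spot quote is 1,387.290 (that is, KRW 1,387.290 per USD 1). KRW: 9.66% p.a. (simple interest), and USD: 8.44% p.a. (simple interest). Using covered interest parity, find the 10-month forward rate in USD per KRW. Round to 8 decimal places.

0.00071405

T = 10/12 years.
Growth of 1 KRW over T: 1 + 0.0966×10/12 = 1.080500.
Growth of 1 USD over T: 1 + 0.0844×10/12 = 1.0703333.
So F = 1387.29 × 1.080500 / 1.0703333 = 1400.467 (KRW/USD).
Invert for USD per KRW: 1 / 1400.467 = 0.00071405.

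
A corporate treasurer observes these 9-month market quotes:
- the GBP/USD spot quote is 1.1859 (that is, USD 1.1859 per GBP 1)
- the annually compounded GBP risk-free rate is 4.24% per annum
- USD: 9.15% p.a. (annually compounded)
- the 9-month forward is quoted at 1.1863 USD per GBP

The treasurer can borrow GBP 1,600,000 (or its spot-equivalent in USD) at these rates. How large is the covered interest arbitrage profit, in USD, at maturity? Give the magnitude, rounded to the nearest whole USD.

T = 9/12 years.
Invest the GBP and cover forward: 1,600,000 × 1.031634368 × 1.1863 = USD 1,958,124.56.
Convert at spot and invest in USD: 1,600,000 × 1.1859 × 1.067868572 = USD 2,026,216.54.
The quoted forward undervalues GBP, so borrow GBP, convert to USD at spot, deposit the USD at 9.15%, and buy GBP forward at 1.1863 to cover the loan.
Arbitrage profit = |1,958,124.56 − 2,026,216.54| = USD 68,092.

USD 68,092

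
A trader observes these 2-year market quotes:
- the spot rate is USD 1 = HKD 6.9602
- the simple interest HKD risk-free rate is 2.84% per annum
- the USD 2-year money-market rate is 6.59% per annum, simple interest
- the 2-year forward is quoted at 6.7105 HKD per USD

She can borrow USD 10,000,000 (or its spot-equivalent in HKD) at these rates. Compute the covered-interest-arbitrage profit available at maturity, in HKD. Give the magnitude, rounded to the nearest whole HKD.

T = 2 years.
Invest the USD and cover forward: 10,000,000 × 1.131800 × 6.7105 = HKD 75,949,439.00.
Convert at spot and invest in HKD: 10,000,000 × 6.9602 × 1.056800 = HKD 73,555,393.60.
The quoted forward overvalues USD, so borrow HKD, buy USD at spot, deposit the USD at 6.59%, and sell the proceeds forward at 6.7105.
Arbitrage profit = |75,949,439.00 − 73,555,393.60| = HKD 2,394,045.

HKD 2,394,045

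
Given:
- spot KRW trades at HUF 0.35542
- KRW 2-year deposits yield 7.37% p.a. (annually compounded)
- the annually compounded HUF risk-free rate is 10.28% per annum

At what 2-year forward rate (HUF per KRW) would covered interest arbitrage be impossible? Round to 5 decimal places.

T = 2 years.
Growth of 1 HUF over T: (1 + 0.1028)^2 = 1.2161678.
KRW growth factor: (1 + 0.0737)^2 = 1.1528317.
CIP: F = S · (grow HUF)/(grow KRW) = 0.35542 × 1.2161678/1.1528317 = 0.3749466 HUF per KRW.

0.37495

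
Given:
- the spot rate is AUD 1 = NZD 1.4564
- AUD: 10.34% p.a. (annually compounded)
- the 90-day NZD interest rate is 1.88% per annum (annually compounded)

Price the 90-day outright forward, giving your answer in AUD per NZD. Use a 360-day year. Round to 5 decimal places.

T = 90/360 years.
NZD accumulates by (1 + 0.0188)^(90/360) = 1.0046672.
AUD accumulates by (1 + 0.1034)^(90/360) = 1.0249041.
So F = 1.4564 × 1.0046672 / 1.0249041 = 1.427643 (NZD/AUD).
Quoted the other way: 1/1.427643 = 0.70046 AUD per NZD.

0.70046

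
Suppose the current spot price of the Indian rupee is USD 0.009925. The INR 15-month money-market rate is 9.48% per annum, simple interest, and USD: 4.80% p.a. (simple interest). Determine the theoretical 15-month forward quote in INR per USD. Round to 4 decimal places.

106.3162

T = 15/12 years.
USD accumulates by 1 + 0.0480×15/12 = 1.060000.
Growth of 1 INR over T: 1 + 0.0948×15/12 = 1.118500.
CIP: F = S · (grow USD)/(grow INR) = 0.009925 × 1.060000/1.118500 = 0.00940590076 USD per INR.
Invert for INR per USD: 1 / 0.00940590076 = 106.3162.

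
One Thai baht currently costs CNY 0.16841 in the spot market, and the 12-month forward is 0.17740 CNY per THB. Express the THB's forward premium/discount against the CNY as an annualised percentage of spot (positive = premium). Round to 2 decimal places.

+5.34%

T = 1 year.
(F − S)/S = (0.17740 − 0.16841)/0.16841 = 0.0533816.
Per annum: 0.0533816 / 1 = 0.053382 = 5.34%.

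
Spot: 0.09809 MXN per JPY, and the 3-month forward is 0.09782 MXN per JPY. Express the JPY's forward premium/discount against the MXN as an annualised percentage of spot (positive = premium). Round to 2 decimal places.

T = 3/12 years.
JPY trades forward at -0.27526% vs spot over the period.
×(1/T) gives -1.10% p.a.

-1.10%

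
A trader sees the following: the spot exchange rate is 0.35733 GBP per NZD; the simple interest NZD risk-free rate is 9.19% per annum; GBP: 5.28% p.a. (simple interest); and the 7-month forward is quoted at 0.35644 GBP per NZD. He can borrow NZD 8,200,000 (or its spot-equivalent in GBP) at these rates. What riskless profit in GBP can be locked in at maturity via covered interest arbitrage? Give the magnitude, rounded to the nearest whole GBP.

GBP 59,142

T = 7/12 years.
Invest the NZD and cover forward: 8,200,000 × 1.053608333 × 0.35644 = GBP 3,079,494.86.
Convert at spot and invest in GBP: 8,200,000 × 0.35733 × 1.030800 = GBP 3,020,353.26.
The quoted forward overvalues NZD, so borrow GBP, buy NZD at spot, deposit the NZD at 9.19%, and sell the proceeds forward at 0.35644.
Arbitrage profit = |3,079,494.86 − 3,020,353.26| = GBP 59,142.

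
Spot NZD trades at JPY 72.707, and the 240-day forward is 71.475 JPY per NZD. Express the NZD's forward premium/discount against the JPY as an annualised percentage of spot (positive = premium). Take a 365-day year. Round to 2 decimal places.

-2.58%

T = 240/365 years.
Period premium: (71.475 − 72.707)/72.707 = -0.0169447.
×(1/T) gives -2.58% p.a.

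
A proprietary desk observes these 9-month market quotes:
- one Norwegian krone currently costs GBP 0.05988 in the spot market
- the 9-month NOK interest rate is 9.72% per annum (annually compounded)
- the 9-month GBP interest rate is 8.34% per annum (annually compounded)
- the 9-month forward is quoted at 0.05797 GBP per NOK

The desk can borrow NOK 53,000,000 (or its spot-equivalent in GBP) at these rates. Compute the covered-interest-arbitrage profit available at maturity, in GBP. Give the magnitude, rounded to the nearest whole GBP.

GBP 76,379

T = 9/12 years.
Keep in NOK, deliver into the forward: 53,000,000·1.072048292·0.05797 = GBP 3,293,771.89.
Swap to GBP now, deposit: 53,000,000·0.05988·1.061919568 = GBP 3,370,150.42.
The quoted forward undervalues NOK, so borrow NOK, convert to GBP at spot, deposit the GBP at 8.34%, and buy NOK forward at 0.05797 to cover the loan.
Profit = 3,370,150.42 − 3,293,771.89 = GBP 76,379.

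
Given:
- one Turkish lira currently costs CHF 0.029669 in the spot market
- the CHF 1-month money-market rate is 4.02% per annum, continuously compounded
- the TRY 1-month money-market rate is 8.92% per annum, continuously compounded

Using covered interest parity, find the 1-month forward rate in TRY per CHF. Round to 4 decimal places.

T = 1/12 years.
Growth of 1 CHF over T: e^(0.0402×1/12) = 1.00335562.
TRY accumulates by e^(0.0892×1/12) = 1.00746103.
CIP: F = S · (grow CHF)/(grow TRY) = 0.029669 × 1.00335562/1.00746103 = 0.029548099 CHF per TRY.
Quoted the other way: 1/0.029548099 = 33.8431 TRY per CHF.

33.8431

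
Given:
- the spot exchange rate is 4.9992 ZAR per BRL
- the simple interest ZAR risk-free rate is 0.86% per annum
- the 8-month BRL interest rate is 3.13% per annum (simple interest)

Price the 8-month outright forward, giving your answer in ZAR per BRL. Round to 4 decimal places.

T = 8/12 years.
ZAR growth factor: 1 + 0.0086×8/12 = 1.0057333.
Growth of 1 BRL over T: 1 + 0.0313×8/12 = 1.0208667.
CIP: F = S · (grow ZAR)/(grow BRL) = 4.9992 × 1.0057333/1.0208667 = 4.925092 ZAR per BRL.

4.9251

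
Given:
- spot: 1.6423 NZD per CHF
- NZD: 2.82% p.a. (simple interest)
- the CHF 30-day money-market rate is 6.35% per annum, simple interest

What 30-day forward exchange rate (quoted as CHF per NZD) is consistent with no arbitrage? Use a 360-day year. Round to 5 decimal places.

T = 30/360 years.
NZD growth factor: 1 + 0.0282×30/360 = 1.002350.
CHF growth factor: 1 + 0.0635×30/360 = 1.0052917.
CIP: F = S · (grow NZD)/(grow CHF) = 1.6423 × 1.002350/1.0052917 = 1.637494 NZD per CHF.
Invert for CHF per NZD: 1 / 1.637494 = 0.61069.

0.61069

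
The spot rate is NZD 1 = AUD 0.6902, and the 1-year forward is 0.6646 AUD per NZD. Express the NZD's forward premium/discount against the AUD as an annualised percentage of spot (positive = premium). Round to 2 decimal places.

-3.71%

T = 1 year.
(F − S)/S = (0.6646 − 0.6902)/0.6902 = -0.0370907.
Per annum: -0.0370907 / 1 = -0.037091 = -3.71%.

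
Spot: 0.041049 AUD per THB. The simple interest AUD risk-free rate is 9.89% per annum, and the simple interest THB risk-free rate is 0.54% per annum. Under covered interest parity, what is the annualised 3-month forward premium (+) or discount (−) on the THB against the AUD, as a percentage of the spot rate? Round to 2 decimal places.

T = 3/12 years.
No-arbitrage forward: 0.041049 × 1.024725 / 1.001350 = 0.042007227 AUD/THB.
(F − S)/S ÷ T = (0.042007227 − 0.041049)/0.041049/(3/12) = 0.093374 → 9.34%.

+9.34%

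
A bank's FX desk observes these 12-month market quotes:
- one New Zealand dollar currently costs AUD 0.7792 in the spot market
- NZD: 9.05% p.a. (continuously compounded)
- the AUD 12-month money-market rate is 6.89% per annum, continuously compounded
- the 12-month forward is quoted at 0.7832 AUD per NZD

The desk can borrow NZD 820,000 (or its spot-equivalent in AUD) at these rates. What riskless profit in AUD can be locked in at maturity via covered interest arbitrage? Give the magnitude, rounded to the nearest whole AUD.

AUD 18,537

T = 1 year.
Route A — deposit NZD, sell forward: 820,000 × 1.09472151 × 0.7832 = AUD 703,056.43.
Route B — convert at spot, deposit AUD: 820,000 × 0.7792 × 1.07132907 = AUD 684,519.28.
The quoted forward overvalues NZD, so borrow AUD, buy NZD at spot, deposit the NZD at 9.05%, and sell the proceeds forward at 0.7832.
Profit = 703,056.43 − 684,519.28 = AUD 18,537.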